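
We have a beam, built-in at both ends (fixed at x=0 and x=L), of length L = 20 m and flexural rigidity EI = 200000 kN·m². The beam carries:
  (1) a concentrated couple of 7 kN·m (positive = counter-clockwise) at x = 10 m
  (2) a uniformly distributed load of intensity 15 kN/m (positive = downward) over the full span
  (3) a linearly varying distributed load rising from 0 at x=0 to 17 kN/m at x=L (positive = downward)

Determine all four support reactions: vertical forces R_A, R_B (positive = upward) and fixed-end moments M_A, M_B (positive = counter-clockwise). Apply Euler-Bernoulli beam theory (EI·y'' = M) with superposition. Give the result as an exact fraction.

Load 1 — applied couple M₀=7 kN·m at a=10 m (b=L-a=10):
  R_A = 6M₀ab/L³ = 6·7·10·10/20³ = 21/40 kN
  M_A = M₀b(2a-b)/L² = 7·10·(2·10-10)/20² = 7/4 kN·m
  R_B = -6M₀ab/L³ = -6·7·10·10/20³ = -21/40 kN
  M_B = M₀a(2b-a)/L² = 7·10·(2·10-10)/20² = 7/4 kN·m
Load 2 — uniform load w=15 kN/m over full span:
  R_A = wL/2 = 15·20/2 = 150 kN
  M_A = wL²/12 = 15·20²/12 = 500 kN·m
  R_B = wL/2 = 15·20/2 = 150 kN
  M_B = -wL²/12 = -15·20²/12 = -500 kN·m
Load 3 — triangular load w₀=17 kN/m (0→w₀ over full span):
  R_A = 3w₀L/20 = 3·17·20/20 = 51 kN
  M_A = w₀L²/30 = 17·20²/30 = 680/3 kN·m
  R_B = 7w₀L/20 = 7·17·20/20 = 119 kN
  M_B = -w₀L²/20 = -17·20²/20 = -340 kN·m
Superposition: R_A = 8061/40 kN, M_A = 8741/12 kN·m, R_B = 10739/40 kN, M_B = -3353/4 kN·m

R_A = 8061/40 kN, M_A = 8741/12 kN·m, R_B = 10739/40 kN, M_B = -3353/4 kN·m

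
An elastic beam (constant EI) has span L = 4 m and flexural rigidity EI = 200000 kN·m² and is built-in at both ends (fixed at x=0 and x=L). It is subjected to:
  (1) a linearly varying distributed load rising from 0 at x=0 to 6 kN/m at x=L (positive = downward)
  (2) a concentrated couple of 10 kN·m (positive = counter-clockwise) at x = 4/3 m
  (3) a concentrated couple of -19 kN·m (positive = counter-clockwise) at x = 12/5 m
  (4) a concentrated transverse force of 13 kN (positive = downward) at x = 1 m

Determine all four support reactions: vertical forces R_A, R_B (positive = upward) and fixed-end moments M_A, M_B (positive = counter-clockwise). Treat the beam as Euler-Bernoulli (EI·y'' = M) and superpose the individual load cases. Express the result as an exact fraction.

R_A = 26549/2400 kN, M_A = 1773/400 kN·m, R_B = 33451/2400 kN, M_B = -7421/1200 kN·m

Load 1 — triangular load w₀=6 kN/m (0→w₀ over full span):
  R_A = 3w₀L/20 = 3·6·4/20 = 18/5 kN
  M_A = w₀L²/30 = 6·4²/30 = 16/5 kN·m
  R_B = 7w₀L/20 = 7·6·4/20 = 42/5 kN
  M_B = -w₀L²/20 = -6·4²/20 = -24/5 kN·m
Load 2 — applied couple M₀=10 kN·m at a=4/3 m (b=L-a=8/3):
  R_A = 6M₀ab/L³ = 6·10·(4/3)·(8/3)/4³ = 10/3 kN
  M_A = M₀b(2a-b)/L² = 10·(8/3)·(2·(4/3)-(8/3))/4² = 0 kN·m
  R_B = -6M₀ab/L³ = -6·10·(4/3)·(8/3)/4³ = -10/3 kN
  M_B = M₀a(2b-a)/L² = 10·(4/3)·(2·(8/3)-(4/3))/4² = 10/3 kN·m
Load 3 — applied couple M₀=-19 kN·m at a=12/5 m (b=L-a=8/5):
  R_A = 6M₀ab/L³ = 6·(-19)·(12/5)·(8/5)/4³ = -171/25 kN
  M_A = M₀b(2a-b)/L² = (-19)·(8/5)·(2·(12/5)-(8/5))/4² = -152/25 kN·m
  R_B = -6M₀ab/L³ = -6·(-19)·(12/5)·(8/5)/4³ = 171/25 kN
  M_B = M₀a(2b-a)/L² = (-19)·(12/5)·(2·(8/5)-(12/5))/4² = -57/25 kN·m
Load 4 — point force P=13 kN at a=1 m (b=L-a=3):
  R_A = Pb²(3a+b)/L³ = 13·3²·(3·1+3)/4³ = 351/32 kN
  M_A = Pab²/L² = 13·1·3²/4² = 117/16 kN·m
  R_B = Pa²(a+3b)/L³ = 13·1²·(1+3·3)/4³ = 65/32 kN
  M_B = -Pa²b/L² = -13·1²·3/4² = -39/16 kN·m
Superposition: R_A = 26549/2400 kN, M_A = 1773/400 kN·m, R_B = 33451/2400 kN, M_B = -7421/1200 kN·m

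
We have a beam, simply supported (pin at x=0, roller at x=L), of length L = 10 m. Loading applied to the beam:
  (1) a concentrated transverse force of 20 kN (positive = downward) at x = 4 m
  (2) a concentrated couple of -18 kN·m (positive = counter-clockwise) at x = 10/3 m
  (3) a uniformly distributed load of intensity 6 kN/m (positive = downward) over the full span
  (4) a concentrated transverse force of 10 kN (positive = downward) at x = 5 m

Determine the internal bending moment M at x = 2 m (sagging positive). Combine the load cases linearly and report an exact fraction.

M(2) = 392/5 kN·m

Load 1 — point force P=20 kN at a=4 m (b=L-a=6):
  M_1 = Pbx/L  [x≤a] = 20·6·2/10 = 24 kN·m
Load 2 — applied couple M₀=-18 kN·m at a=10/3 m (b=L-a=20/3):
  M_2 = M₀x/L  [x≤a] = (-18)·2/10 = -18/5 kN·m
Load 3 — uniform load w=6 kN/m over full span:
  M_3 = wx(L-x)/2 = 6·2·(10-2)/2 = 48 kN·m
Load 4 — point force P=10 kN at a=5 m (b=L-a=5):
  M_4 = Pbx/L  [x≤a] = 10·5·2/10 = 10 kN·m
Superposition: M = Σ M_i = 392/5 kN·m ≈ 78.400000 kN·m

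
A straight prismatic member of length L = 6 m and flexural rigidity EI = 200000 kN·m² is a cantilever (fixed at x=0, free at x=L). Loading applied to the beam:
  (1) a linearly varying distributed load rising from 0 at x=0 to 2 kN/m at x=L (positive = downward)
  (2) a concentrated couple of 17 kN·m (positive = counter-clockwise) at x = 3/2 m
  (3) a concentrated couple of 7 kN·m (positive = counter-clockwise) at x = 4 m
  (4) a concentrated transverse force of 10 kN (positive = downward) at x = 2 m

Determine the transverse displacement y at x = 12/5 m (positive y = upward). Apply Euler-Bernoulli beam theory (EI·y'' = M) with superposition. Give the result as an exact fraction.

Load 1 — triangular load w₀=2 kN/m (0→w₀ over full span):
  y_1 = (w₀Lx³/12-w₀L²x²/6-w₀x⁵/(120L))/EI = (2·6·(12/5)³/12-2·6²·(12/5)²/6-2·(12/5)⁵/(120·6))/200000 = -13554/48828125 m
Load 2 — applied couple M₀=17 kN·m at a=3/2 m (b=L-a=9/2):
  y_2 = M₀a(2x-a)/(2EI)  [x>a] = 17·(3/2)·(2·(12/5)-(3/2))/(2·200000) = 1683/8000000 m
Load 3 — applied couple M₀=7 kN·m at a=4 m (b=L-a=2):
  y_3 = M₀x²/(2EI)  [x≤a] = 7·(12/5)²/(2·200000) = 63/625000 m
Load 4 — point force P=10 kN at a=2 m (b=L-a=4):
  y_4 = -Pa²(3x-a)/(6EI)  [x>a] = -10·2²·(3·(12/5)-2)/(6·200000) = -13/75000 m
Superposition: y = Σ y_i = -10480819/75000000000 m ≈ -0.000140 m

y(12/5) = -10480819/75000000000 m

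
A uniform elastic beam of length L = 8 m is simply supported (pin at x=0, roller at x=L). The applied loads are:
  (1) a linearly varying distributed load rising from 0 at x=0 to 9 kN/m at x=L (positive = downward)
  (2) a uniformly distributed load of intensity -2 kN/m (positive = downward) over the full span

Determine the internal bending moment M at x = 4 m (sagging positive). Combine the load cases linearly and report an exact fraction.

M(4) = 20 kN·m

Load 1 — triangular load w₀=9 kN/m (0→w₀ over full span):
  M_1 = w₀Lx/6 - w₀x³/(6L) = 9·8·4/6 - 9·4³/(6·8) = 36 kN·m
Load 2 — uniform load w=-2 kN/m over full span:
  M_2 = wx(L-x)/2 = (-2)·4·(8-4)/2 = -16 kN·m
Superposition: M = Σ M_i = 20 kN·m ≈ 20.000000 kN·m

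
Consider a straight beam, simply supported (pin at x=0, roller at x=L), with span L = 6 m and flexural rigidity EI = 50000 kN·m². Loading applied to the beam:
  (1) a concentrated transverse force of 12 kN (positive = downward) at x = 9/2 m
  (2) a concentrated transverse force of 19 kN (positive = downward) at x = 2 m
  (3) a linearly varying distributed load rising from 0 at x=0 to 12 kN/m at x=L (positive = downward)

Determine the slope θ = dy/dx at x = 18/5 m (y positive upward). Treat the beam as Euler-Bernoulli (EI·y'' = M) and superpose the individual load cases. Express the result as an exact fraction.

Load 1 — point force P=12 kN at a=9/2 m (b=L-a=3/2):
  θ_1 = -Pb(L²-b²-3x²)/(6LEI)  [x≤a] = -12·(3/2)·(6²-(3/2)²-3·(18/5)²)/(6·6·50000) = 513/10000000 rad
Load 2 — point force P=19 kN at a=2 m (b=L-a=4):
  θ_2 = -Pa(2L²-6Lx+3x²+a²)/(6LEI)  [x>a] = -19·2·(2·6²-6·6·(18/5)+3·(18/5)²+2²)/(6·6·50000) = 437/1406250 rad
Load 3 — triangular load w₀=12 kN/m (0→w₀ over full span):
  θ_3 = -w₀(7L⁴-30L²x²+15x⁴)/(360LEI) = -12·(7·6⁴-30·6²·(18/5)²+15·(18/5)⁴)/(360·6·50000) = 522/1953125 rad
Superposition: θ = Σ θ_i = 1415969/2250000000 rad ≈ 0.000629 rad

θ(18/5) = 1415969/2250000000 rad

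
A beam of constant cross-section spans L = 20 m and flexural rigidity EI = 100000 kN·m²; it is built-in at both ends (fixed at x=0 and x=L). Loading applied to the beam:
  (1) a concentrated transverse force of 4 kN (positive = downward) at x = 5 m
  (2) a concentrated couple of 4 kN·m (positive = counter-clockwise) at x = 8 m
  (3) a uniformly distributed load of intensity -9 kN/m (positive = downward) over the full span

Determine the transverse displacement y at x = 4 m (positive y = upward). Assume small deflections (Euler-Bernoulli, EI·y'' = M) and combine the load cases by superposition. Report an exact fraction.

Load 1 — point force P=4 kN at a=5 m (b=L-a=15):
  y_1 = -Pb²x²(3aL-(3a+b)x)/(6L³EI)  [x≤a] = -4·15²·4²·(3·5·20-(3·5+15)·4)/(6·20³·100000) = -27/50000 m
Load 2 — applied couple M₀=4 kN·m at a=8 m (b=L-a=12):
  y_2 = (R_Ax³/6 - M_Ax²/2)/EI  [x≤a] with R_A=36/125, M_A=12/25 = ((36/125)·4³/6 - (12/25)·4²/2)/100000 = -3/390625 m
Load 3 — uniform load w=-9 kN/m over full span:
  y_3 = -wx²(L-x)²/(24EI) = -(-9)·4²·(20-4)²/(24·100000) = 48/3125 m
Superposition: y = Σ y_i = 92577/6250000 m ≈ 0.014812 m

y(4) = 92577/6250000 m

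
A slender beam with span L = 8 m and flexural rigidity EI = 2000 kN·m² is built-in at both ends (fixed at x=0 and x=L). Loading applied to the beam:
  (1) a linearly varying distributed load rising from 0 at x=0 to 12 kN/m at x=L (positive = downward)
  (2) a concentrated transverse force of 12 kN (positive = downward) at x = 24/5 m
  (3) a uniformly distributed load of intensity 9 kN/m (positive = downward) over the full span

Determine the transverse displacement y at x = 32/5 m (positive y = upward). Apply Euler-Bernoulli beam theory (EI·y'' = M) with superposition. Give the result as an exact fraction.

Load 1 — triangular load w₀=12 kN/m (0→w₀ over full span):
  y_1 = -w₀x²(L-x)²(x+2L)/(120LEI) = -12·(32/5)²·(8-(32/5))²·((32/5)+2·8)/(120·8·2000) = -28672/1953125 m
Load 2 — point force P=12 kN at a=24/5 m (b=L-a=16/5):
  y_2 = -Pa²(L-x)²(3bL-(3b+a)(L-x))/(6L³EI)  [x>a] = -12·(24/5)²·(8-(32/5))²·(3·(16/5)·8-(3·(16/5)+(24/5))·(8-(32/5)))/(6·8³·2000) = -12096/1953125 m
Load 3 — uniform load w=9 kN/m over full span:
  y_3 = -wx²(L-x)²/(24EI) = -9·(32/5)²·(8-(32/5))²/(24·2000) = -1536/78125 m
Superposition: y = Σ y_i = -79168/1953125 m ≈ -0.040534 m

y(32/5) = -79168/1953125 m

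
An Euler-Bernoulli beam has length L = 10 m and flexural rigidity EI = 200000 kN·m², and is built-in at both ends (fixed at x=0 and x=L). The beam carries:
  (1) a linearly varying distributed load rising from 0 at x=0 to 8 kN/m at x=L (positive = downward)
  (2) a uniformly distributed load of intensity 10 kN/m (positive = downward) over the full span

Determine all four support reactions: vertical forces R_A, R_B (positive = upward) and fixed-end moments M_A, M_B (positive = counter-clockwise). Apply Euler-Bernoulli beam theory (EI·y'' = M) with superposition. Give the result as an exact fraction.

R_A = 62 kN, M_A = 110 kN·m, R_B = 78 kN, M_B = -370/3 kN·m

Load 1 — triangular load w₀=8 kN/m (0→w₀ over full span):
  R_A = 3w₀L/20 = 3·8·10/20 = 12 kN
  M_A = w₀L²/30 = 8·10²/30 = 80/3 kN·m
  R_B = 7w₀L/20 = 7·8·10/20 = 28 kN
  M_B = -w₀L²/20 = -8·10²/20 = -40 kN·m
Load 2 — uniform load w=10 kN/m over full span:
  R_A = wL/2 = 10·10/2 = 50 kN
  M_A = wL²/12 = 10·10²/12 = 250/3 kN·m
  R_B = wL/2 = 10·10/2 = 50 kN
  M_B = -wL²/12 = -10·10²/12 = -250/3 kN·m
Superposition: R_A = 62 kN, M_A = 110 kN·m, R_B = 78 kN, M_B = -370/3 kN·m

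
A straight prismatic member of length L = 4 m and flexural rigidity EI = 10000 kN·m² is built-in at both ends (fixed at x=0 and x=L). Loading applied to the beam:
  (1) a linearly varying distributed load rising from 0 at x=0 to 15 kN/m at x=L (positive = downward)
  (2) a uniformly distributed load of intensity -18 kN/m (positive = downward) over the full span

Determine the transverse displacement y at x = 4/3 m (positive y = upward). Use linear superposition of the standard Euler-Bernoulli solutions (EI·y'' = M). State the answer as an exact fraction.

Load 1 — triangular load w₀=15 kN/m (0→w₀ over full span):
  y_1 = -w₀x²(L-x)²(x+2L)/(120LEI) = -15·(4/3)²·(4-(4/3))²·((4/3)+2·4)/(120·4·10000) = -56/151875 m
Load 2 — uniform load w=-18 kN/m over full span:
  y_2 = -wx²(L-x)²/(24EI) = -(-18)·(4/3)²·(4-(4/3))²/(24·10000) = 16/16875 m
Superposition: y = Σ y_i = 88/151875 m ≈ 0.000579 m

y(4/3) = 88/151875 m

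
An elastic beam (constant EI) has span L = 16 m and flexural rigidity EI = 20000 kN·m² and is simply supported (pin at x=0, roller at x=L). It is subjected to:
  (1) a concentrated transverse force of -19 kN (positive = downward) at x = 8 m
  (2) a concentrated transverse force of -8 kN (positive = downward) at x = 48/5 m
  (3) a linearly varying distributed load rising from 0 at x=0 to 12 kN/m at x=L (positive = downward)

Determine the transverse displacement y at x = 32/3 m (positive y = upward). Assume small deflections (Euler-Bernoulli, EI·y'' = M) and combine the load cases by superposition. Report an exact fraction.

Load 1 — point force P=-19 kN at a=8 m (b=L-a=8):
  y_1 = -Pa(L-x)(2Lx-a²-x²)/(6LEI)  [x>a] = -(-19)·8·(16-(32/3))·(2·16·(32/3)-8²-(32/3)²)/(6·16·20000) = 3496/50625 m
Load 2 — point force P=-8 kN at a=48/5 m (b=L-a=32/5):
  y_2 = -Pa(L-x)(2Lx-a²-x²)/(6LEI)  [x>a] = -(-8)·(48/5)·(16-(32/3))·(2·16·(32/3)-(48/5)²-(32/3)²)/(6·16·20000) = 60928/2109375 m
Load 3 — triangular load w₀=12 kN/m (0→w₀ over full span):
  y_3 = -w₀x(7L⁴-10L²x²+3x⁴)/(360LEI) = -12·(32/3)·(7·16⁴-10·16²·(32/3)²+3·(32/3)⁴)/(360·16·20000) = -34816/151875 m
Superposition: y = Σ y_i = -2492648/18984375 m ≈ -0.131300 m

y(32/3) = -2492648/18984375 m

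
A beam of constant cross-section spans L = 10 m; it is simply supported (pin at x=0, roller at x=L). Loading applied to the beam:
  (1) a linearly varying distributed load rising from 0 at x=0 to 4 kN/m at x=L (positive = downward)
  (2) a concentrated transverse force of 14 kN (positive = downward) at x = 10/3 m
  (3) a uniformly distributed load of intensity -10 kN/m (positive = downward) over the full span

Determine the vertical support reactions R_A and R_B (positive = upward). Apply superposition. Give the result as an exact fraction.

R_A = -34 kN, R_B = -32 kN

Load 1 — triangular load w₀=4 kN/m (0→w₀ over full span):
  R_A = w₀L/6 = 4·10/6 = 20/3 kN
  R_B = w₀L/3 = 4·10/3 = 40/3 kN
Load 2 — point force P=14 kN at a=10/3 m (b=L-a=20/3):
  R_A = Pb/L = 14·(20/3)/10 = 28/3 kN
  R_B = Pa/L = 14·(10/3)/10 = 14/3 kN
Load 3 — uniform load w=-10 kN/m over full span:
  R_A = wL/2 = (-10)·10/2 = -50 kN
  R_B = wL/2 = (-10)·10/2 = -50 kN
Superposition: R_A = -34 kN, R_B = -32 kN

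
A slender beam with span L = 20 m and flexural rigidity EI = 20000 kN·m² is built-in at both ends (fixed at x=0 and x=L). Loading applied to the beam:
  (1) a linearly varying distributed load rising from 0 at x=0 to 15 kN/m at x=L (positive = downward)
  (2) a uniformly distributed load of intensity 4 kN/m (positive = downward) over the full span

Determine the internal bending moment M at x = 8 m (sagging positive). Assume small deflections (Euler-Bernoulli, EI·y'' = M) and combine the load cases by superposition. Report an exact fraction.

Load 1 — triangular load w₀=15 kN/m (0→w₀ over full span):
  M_1 = 3w₀Lx/20 - w₀L²/30 - w₀x³/(6L) = 3·15·20·8/20 - 15·20²/30 - 15·8³/(6·20) = 96 kN·m
Load 2 — uniform load w=4 kN/m over full span:
  M_2 = wLx/2 - wL²/12 - wx²/2 = 4·20·8/2 - 4·20²/12 - 4·8²/2 = 176/3 kN·m
Superposition: M = Σ M_i = 464/3 kN·m ≈ 154.666667 kN·m

M(8) = 464/3 kN·m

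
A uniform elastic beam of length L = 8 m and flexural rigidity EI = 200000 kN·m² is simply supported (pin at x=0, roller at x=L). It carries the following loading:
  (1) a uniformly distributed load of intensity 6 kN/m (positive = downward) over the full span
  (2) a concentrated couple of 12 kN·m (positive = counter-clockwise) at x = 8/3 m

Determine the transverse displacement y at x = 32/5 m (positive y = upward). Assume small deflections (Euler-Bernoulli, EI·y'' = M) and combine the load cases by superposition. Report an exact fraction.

Load 1 — uniform load w=6 kN/m over full span:
  y_1 = -wx(L³-2Lx²+x³)/(24EI) = -6·(32/5)·(8³-2·8·(32/5)²+(32/5)³)/(24·200000) = -1856/1953125 m
Load 2 — applied couple M₀=12 kN·m at a=8/3 m (b=L-a=16/3):
  y_2 = (M₀x³/(6L)-M₀(x-a)²/2+C₁x)/EI  [x>a] with C₁=M₀(3b²-L²)/(6L)=16/3 = (12·(32/5)³/(6·8)-12·((32/5)-(8/3))²/2+(16/3)·(32/5))/200000 = 94/1171875 m
Superposition: y = Σ y_i = -5098/5859375 m ≈ -0.000870 m

y(32/5) = -5098/5859375 m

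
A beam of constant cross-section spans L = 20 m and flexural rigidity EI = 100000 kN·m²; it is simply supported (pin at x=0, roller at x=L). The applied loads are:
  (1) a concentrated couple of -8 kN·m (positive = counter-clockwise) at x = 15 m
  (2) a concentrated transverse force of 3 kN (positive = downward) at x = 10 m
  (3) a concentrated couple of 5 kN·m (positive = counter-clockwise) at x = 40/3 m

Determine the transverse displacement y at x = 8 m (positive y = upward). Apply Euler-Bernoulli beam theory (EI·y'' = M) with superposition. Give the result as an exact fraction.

Load 1 — applied couple M₀=-8 kN·m at a=15 m (b=L-a=5):
  y_1 = (M₀x³/(6L)+C₁x)/EI  [x≤a] with C₁=M₀(3b²-L²)/(6L)=65/3 = ((-8)·8³/(6·20)+(65/3)·8)/100000 = 87/62500 m
Load 2 — point force P=3 kN at a=10 m (b=L-a=10):
  y_2 = -Pbx(L²-b²-x²)/(6LEI)  [x≤a] = -3·10·8·(20²-10²-8²)/(6·20·100000) = -59/12500 m
Load 3 — applied couple M₀=5 kN·m at a=40/3 m (b=L-a=20/3):
  y_3 = (M₀x³/(6L)+C₁x)/EI  [x≤a] with C₁=M₀(3b²-L²)/(6L)=-100/9 = (5·8³/(6·20)+(-100/9)·8)/100000 = -19/28125 m
Superposition: y = Σ y_i = -563/140625 m ≈ -0.004004 m

y(8) = -563/140625 m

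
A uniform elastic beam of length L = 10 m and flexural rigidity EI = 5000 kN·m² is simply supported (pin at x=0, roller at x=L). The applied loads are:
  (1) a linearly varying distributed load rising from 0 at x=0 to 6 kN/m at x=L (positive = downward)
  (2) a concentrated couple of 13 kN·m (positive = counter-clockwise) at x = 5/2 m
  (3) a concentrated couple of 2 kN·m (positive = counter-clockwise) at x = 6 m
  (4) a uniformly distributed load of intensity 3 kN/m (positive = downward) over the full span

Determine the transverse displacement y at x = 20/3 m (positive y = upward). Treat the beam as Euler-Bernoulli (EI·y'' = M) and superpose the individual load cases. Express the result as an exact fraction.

Load 1 — triangular load w₀=6 kN/m (0→w₀ over full span):
  y_1 = -w₀x(7L⁴-10L²x²+3x⁴)/(360LEI) = -6·(20/3)·(7·10⁴-10·10²·(20/3)²+3·(20/3)⁴)/(360·10·5000) = -17/243 m
Load 2 — applied couple M₀=13 kN·m at a=5/2 m (b=L-a=15/2):
  y_2 = (M₀x³/(6L)-M₀(x-a)²/2+C₁x)/EI  [x>a] with C₁=M₀(3b²-L²)/(6L)=715/48 = (13·(20/3)³/(6·10)-13·((20/3)-(5/2))²/2+(715/48)·(20/3))/5000 = 1313/129600 m
Load 3 — applied couple M₀=2 kN·m at a=6 m (b=L-a=4):
  y_3 = (M₀x³/(6L)-M₀(x-a)²/2+C₁x)/EI  [x>a] with C₁=M₀(3b²-L²)/(6L)=-26/15 = (2·(20/3)³/(6·10)-2·((20/3)-6)²/2+(-26/15)·(20/3))/5000 = -43/101250 m
Load 4 — uniform load w=3 kN/m over full span:
  y_4 = -wx(L³-2Lx²+x³)/(24EI) = -3·(20/3)·(10³-2·10·(20/3)²+(20/3)³)/(24·5000) = -11/162 m
Superposition: y = Σ y_i = -1245653/9720000 m ≈ -0.128154 m

y(20/3) = -1245653/9720000 m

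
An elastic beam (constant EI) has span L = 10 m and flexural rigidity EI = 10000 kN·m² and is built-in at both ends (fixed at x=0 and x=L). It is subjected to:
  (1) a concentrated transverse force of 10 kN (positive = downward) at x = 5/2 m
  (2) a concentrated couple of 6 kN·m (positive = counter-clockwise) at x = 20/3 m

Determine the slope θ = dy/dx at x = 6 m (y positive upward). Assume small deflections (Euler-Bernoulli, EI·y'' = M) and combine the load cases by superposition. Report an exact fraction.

θ(6) = 173/200000 rad

Load 1 — point force P=10 kN at a=5/2 m (b=L-a=15/2):
  θ_1 = Pa²(L-x)(2bL-(3b+a)(L-x))/(2L³EI)  [x>a] = 10·(5/2)²·(10-6)·(2·(15/2)·10-(3·(15/2)+(5/2))·(10-6))/(2·10³·10000) = 1/1600 rad
Load 2 — applied couple M₀=6 kN·m at a=20/3 m (b=L-a=10/3):
  θ_2 = (R_Ax²/2 - M_Ax)/EI  [x≤a] with R_A=4/5, M_A=2 = ((4/5)·6²/2 - 2·6)/10000 = 3/12500 rad
Superposition: θ = Σ θ_i = 173/200000 rad ≈ 0.000865 rad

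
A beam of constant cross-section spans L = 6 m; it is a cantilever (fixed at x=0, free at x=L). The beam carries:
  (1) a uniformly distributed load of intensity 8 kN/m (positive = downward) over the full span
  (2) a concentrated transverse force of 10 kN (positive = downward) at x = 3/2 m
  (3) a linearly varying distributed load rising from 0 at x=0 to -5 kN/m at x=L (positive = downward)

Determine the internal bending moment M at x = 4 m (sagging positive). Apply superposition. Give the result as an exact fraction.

Load 1 — uniform load w=8 kN/m over full span:
  M_1 = -w(L-x)²/2 = -8·(6-4)²/2 = -16 kN·m
Load 2 — point force P=10 kN at a=3/2 m (b=L-a=9/2):
  M_2 = 0  [x>a] = 0 kN·m
Load 3 — triangular load w₀=-5 kN/m (0→w₀ over full span):
  M_3 = w₀Lx/2 - w₀L²/3 - w₀x³/(6L) = (-5)·6·4/2 - (-5)·6²/3 - (-5)·4³/(6·6) = 80/9 kN·m
Superposition: M = Σ M_i = -64/9 kN·m ≈ -7.111111 kN·m

M(4) = -64/9 kN·m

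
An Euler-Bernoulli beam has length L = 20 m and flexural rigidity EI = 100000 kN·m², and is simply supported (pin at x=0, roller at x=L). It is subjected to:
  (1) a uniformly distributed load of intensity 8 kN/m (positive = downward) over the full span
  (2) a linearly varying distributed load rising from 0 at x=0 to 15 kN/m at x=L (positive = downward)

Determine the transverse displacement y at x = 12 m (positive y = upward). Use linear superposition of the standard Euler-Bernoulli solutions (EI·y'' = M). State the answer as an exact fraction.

y(12) = -4848/15625 m

Load 1 — uniform load w=8 kN/m over full span:
  y_1 = -wx(L³-2Lx²+x³)/(24EI) = -8·12·(20³-2·20·12²+12³)/(24·100000) = -496/3125 m
Load 2 — triangular load w₀=15 kN/m (0→w₀ over full span):
  y_2 = -w₀x(7L⁴-10L²x²+3x⁴)/(360LEI) = -15·12·(7·20⁴-10·20²·12²+3·12⁴)/(360·20·100000) = -2368/15625 m
Superposition: y = Σ y_i = -4848/15625 m ≈ -0.310272 m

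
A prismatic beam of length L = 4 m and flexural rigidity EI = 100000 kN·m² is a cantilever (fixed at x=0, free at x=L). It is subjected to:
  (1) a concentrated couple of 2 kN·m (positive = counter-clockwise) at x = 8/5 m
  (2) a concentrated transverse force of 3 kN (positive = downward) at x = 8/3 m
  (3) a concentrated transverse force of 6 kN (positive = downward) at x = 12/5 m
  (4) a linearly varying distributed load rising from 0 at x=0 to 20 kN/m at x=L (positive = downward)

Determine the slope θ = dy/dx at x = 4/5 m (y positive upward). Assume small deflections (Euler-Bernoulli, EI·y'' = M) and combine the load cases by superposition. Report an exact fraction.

θ(4/5) = -2017/2343750 rad

Load 1 — applied couple M₀=2 kN·m at a=8/5 m (b=L-a=12/5):
  θ_1 = M₀x/EI  [x≤a] = 2·(4/5)/100000 = 1/62500 rad
Load 2 — point force P=3 kN at a=8/3 m (b=L-a=4/3):
  θ_2 = -Px(2a-x)/(2EI)  [x≤a] = -3·(4/5)·(2·(8/3)-(4/5))/(2·100000) = -17/312500 rad
Load 3 — point force P=6 kN at a=12/5 m (b=L-a=8/5):
  θ_3 = -Px(2a-x)/(2EI)  [x≤a] = -6·(4/5)·(2·(12/5)-(4/5))/(2·100000) = -3/31250 rad
Load 4 — triangular load w₀=20 kN/m (0→w₀ over full span):
  θ_4 = (w₀Lx²/4-w₀L²x/3-w₀x⁴/(24L))/EI = (20·4·(4/5)²/4-20·4²·(4/5)/3-20·(4/5)⁴/(24·4))/100000 = -851/1171875 rad
Superposition: θ = Σ θ_i = -2017/2343750 rad ≈ -0.000861 rad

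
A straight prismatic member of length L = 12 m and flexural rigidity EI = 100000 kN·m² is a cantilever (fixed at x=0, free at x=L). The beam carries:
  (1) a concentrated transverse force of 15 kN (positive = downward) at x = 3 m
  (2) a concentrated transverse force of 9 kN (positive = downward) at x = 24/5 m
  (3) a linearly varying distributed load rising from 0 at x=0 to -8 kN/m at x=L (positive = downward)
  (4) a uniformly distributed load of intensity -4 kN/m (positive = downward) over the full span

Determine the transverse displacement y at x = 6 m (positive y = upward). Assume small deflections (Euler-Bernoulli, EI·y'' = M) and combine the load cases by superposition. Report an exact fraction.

y(6) = 2026377/25000000 m

Load 1 — point force P=15 kN at a=3 m (b=L-a=9):
  y_1 = -Pa²(3x-a)/(6EI)  [x>a] = -15·3²·(3·6-3)/(6·100000) = -27/8000 m
Load 2 — point force P=9 kN at a=24/5 m (b=L-a=36/5):
  y_2 = -Pa²(3x-a)/(6EI)  [x>a] = -9·(24/5)²·(3·6-(24/5))/(6·100000) = -1782/390625 m
Load 3 — triangular load w₀=-8 kN/m (0→w₀ over full span):
  y_3 = (w₀Lx³/12-w₀L²x²/6-w₀x⁵/(120L))/EI = ((-8)·12·6³/12-(-8)·12²·6²/6-(-8)·6⁵/(120·12))/100000 = 3267/62500 m
Load 4 — uniform load w=-4 kN/m over full span:
  y_4 = -wx²(x²-4Lx+6L²)/(24EI) = -(-4)·6²·(6²-4·12·6+6·12²)/(24·100000) = 459/12500 m
Superposition: y = Σ y_i = 2026377/25000000 m ≈ 0.081055 m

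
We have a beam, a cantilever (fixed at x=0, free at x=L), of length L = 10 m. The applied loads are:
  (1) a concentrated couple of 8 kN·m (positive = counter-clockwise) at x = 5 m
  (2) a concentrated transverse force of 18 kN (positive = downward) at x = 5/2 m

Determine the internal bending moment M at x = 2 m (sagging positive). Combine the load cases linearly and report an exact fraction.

M(2) = -1 kN·m

Load 1 — applied couple M₀=8 kN·m at a=5 m (b=L-a=5):
  M_1 = M₀  [x≤a] = 8 = 8 kN·m
Load 2 — point force P=18 kN at a=5/2 m (b=L-a=15/2):
  M_2 = -P(a-x)  [x≤a] = -18·((5/2)-2) = -9 kN·m
Superposition: M = Σ M_i = -1 kN·m ≈ -1.000000 kN·m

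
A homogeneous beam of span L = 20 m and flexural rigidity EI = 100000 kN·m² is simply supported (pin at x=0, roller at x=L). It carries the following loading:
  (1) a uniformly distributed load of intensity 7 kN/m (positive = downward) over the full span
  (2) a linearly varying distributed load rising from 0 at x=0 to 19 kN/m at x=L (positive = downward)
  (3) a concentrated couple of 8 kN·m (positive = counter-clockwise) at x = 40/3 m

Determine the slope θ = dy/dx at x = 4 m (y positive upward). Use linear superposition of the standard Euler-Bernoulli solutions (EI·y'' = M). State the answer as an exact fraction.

Load 1 — uniform load w=7 kN/m over full span:
  θ_1 = -w(L³-6Lx²+4x³)/(24EI) = -7·(20³-6·20·4²+4·4³)/(24·100000) = -231/12500 rad
Load 2 — triangular load w₀=19 kN/m (0→w₀ over full span):
  θ_2 = -w₀(7L⁴-30L²x²+15x⁴)/(360LEI) = -19·(7·20⁴-30·20²·4²+15·4⁴)/(360·20·100000) = -3458/140625 rad
Load 3 — applied couple M₀=8 kN·m at a=40/3 m (b=L-a=20/3):
  θ_3 = (M₀x²/(2L)+C₁)/EI  [x≤a] with C₁=M₀(3b²-L²)/(6L)=-160/9 = (8·4²/(2·20)+(-160/9))/100000 = -41/281250 rad
Superposition: θ = Σ θ_i = -2701/62500 rad ≈ -0.043216 rad

θ(4) = -2701/62500 rad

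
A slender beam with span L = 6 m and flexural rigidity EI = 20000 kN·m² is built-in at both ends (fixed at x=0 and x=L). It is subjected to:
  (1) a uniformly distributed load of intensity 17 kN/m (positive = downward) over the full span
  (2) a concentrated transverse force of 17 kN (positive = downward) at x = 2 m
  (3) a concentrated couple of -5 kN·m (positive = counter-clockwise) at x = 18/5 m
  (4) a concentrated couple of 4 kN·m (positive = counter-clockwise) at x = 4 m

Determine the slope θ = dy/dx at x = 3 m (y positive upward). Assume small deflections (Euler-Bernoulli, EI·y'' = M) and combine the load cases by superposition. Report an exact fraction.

θ(3) = 67/600000 rad

Load 1 — uniform load w=17 kN/m over full span:
  θ_1 = -wx(L-x)(L-2x)/(12EI) = -17·3·(6-3)·(6-2·3)/(12·20000) = 0 rad
Load 2 — point force P=17 kN at a=2 m (b=L-a=4):
  θ_2 = Pa²(L-x)(2bL-(3b+a)(L-x))/(2L³EI)  [x>a] = 17·2²·(6-3)·(2·4·6-(3·4+2)·(6-3))/(2·6³·20000) = 17/120000 rad
Load 3 — applied couple M₀=-5 kN·m at a=18/5 m (b=L-a=12/5):
  θ_3 = (R_Ax²/2 - M_Ax)/EI  [x≤a] with R_A=-6/5, M_A=-8/5 = ((-6/5)·3²/2 - (-8/5)·3)/20000 = -3/100000 rad
Load 4 — applied couple M₀=4 kN·m at a=4 m (b=L-a=2):
  θ_4 = (R_Ax²/2 - M_Ax)/EI  [x≤a] with R_A=8/9, M_A=4/3 = ((8/9)·3²/2 - (4/3)·3)/20000 = 0 rad
Superposition: θ = Σ θ_i = 67/600000 rad ≈ 0.000112 rad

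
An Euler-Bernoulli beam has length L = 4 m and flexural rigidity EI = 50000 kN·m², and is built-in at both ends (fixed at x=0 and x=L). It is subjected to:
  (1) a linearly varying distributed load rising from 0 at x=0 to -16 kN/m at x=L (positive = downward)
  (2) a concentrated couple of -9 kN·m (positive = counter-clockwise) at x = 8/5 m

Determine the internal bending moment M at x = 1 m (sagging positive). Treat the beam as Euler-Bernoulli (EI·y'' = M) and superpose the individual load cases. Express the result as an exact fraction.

Load 1 — triangular load w₀=-16 kN/m (0→w₀ over full span):
  M_1 = 3w₀Lx/20 - w₀L²/30 - w₀x³/(6L) = 3·(-16)·4·1/20 - (-16)·4²/30 - (-16)·1³/(6·4) = -2/5 kN·m
Load 2 — applied couple M₀=-9 kN·m at a=8/5 m (b=L-a=12/5):
  M_2 = R_Ax - M_A  [x≤a] with R_A=-81/25, M_A=-27/25 = (-81/25)·1 - (-27/25) = -54/25 kN·m
Superposition: M = Σ M_i = -64/25 kN·m ≈ -2.560000 kN·m

M(1) = -64/25 kN·m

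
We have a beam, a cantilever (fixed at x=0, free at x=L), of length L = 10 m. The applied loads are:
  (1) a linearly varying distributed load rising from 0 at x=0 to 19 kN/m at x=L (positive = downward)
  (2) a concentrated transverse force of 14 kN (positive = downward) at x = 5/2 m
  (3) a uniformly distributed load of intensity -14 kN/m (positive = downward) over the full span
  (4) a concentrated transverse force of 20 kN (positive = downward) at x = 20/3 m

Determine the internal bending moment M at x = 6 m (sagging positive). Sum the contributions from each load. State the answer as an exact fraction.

Load 1 — triangular load w₀=19 kN/m (0→w₀ over full span):
  M_1 = w₀Lx/2 - w₀L²/3 - w₀x³/(6L) = 19·10·6/2 - 19·10²/3 - 19·6³/(6·10) = -1976/15 kN·m
Load 2 — point force P=14 kN at a=5/2 m (b=L-a=15/2):
  M_2 = 0  [x>a] = 0 kN·m
Load 3 — uniform load w=-14 kN/m over full span:
  M_3 = -w(L-x)²/2 = -(-14)·(10-6)²/2 = 112 kN·m
Load 4 — point force P=20 kN at a=20/3 m (b=L-a=10/3):
  M_4 = -P(a-x)  [x≤a] = -20·((20/3)-6) = -40/3 kN·m
Superposition: M = Σ M_i = -496/15 kN·m ≈ -33.066667 kN·m

M(6) = -496/15 kN·m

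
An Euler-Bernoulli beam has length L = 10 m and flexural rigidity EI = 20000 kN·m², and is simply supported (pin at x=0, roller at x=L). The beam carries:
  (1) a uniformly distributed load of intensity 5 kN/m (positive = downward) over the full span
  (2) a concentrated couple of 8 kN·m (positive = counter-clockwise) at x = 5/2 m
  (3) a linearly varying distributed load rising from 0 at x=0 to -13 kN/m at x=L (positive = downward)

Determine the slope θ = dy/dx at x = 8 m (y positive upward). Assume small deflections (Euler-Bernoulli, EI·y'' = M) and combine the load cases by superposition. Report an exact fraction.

θ(8) = -5663/1800000 rad

Load 1 — uniform load w=5 kN/m over full span:
  θ_1 = -w(L³-6Lx²+4x³)/(24EI) = -5·(10³-6·10·8²+4·8³)/(24·20000) = 33/4000 rad
Load 2 — applied couple M₀=8 kN·m at a=5/2 m (b=L-a=15/2):
  θ_2 = (M₀x²/(2L)-M₀(x-a)+C₁)/EI  [x>a] with C₁=M₀(3b²-L²)/(6L)=55/6 = (8·8²/(2·10)-8·(8-(5/2))+(55/6))/20000 = -277/600000 rad
Load 3 — triangular load w₀=-13 kN/m (0→w₀ over full span):
  θ_3 = -w₀(7L⁴-30L²x²+15x⁴)/(360LEI) = -(-13)·(7·10⁴-30·10²·8²+15·8⁴)/(360·10·20000) = -9841/900000 rad
Superposition: θ = Σ θ_i = -5663/1800000 rad ≈ -0.003146 rad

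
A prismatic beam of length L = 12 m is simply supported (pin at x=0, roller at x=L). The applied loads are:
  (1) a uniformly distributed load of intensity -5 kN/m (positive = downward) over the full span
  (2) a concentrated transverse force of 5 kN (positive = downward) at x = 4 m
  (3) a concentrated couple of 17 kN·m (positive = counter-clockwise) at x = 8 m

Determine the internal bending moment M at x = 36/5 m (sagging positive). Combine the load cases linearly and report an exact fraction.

M(36/5) = -341/5 kN·m

Load 1 — uniform load w=-5 kN/m over full span:
  M_1 = wx(L-x)/2 = (-5)·(36/5)·(12-(36/5))/2 = -432/5 kN·m
Load 2 — point force P=5 kN at a=4 m (b=L-a=8):
  M_2 = Pa(L-x)/L  [x>a] = 5·4·(12-(36/5))/12 = 8 kN·m
Load 3 — applied couple M₀=17 kN·m at a=8 m (b=L-a=4):
  M_3 = M₀x/L  [x≤a] = 17·(36/5)/12 = 51/5 kN·m
Superposition: M = Σ M_i = -341/5 kN·m ≈ -68.200000 kN·m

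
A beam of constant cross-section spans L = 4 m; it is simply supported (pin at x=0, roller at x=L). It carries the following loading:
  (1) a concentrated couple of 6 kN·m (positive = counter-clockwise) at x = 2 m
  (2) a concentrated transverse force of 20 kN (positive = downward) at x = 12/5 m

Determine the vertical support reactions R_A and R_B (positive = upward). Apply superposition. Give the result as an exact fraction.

Load 1 — applied couple M₀=6 kN·m at a=2 m (b=L-a=2):
  R_A = M₀/L = 6/4 = 3/2 kN
  R_B = -M₀/L = -6/4 = -3/2 kN
Load 2 — point force P=20 kN at a=12/5 m (b=L-a=8/5):
  R_A = Pb/L = 20·(8/5)/4 = 8 kN
  R_B = Pa/L = 20·(12/5)/4 = 12 kN
Superposition: R_A = 19/2 kN, R_B = 21/2 kN

R_A = 19/2 kN, R_B = 21/2 kN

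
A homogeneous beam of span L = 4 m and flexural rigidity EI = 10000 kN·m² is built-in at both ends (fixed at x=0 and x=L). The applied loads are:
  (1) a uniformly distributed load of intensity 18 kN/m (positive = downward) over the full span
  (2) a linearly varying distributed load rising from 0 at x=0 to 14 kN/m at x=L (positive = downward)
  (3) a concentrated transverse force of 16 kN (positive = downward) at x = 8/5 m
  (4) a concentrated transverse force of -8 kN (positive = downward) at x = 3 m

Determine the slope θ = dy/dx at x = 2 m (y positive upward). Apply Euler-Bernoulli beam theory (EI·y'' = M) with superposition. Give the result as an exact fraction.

Load 1 — uniform load w=18 kN/m over full span:
  θ_1 = -wx(L-x)(L-2x)/(12EI) = -18·2·(4-2)·(4-2·2)/(12·10000) = 0 rad
Load 2 — triangular load w₀=14 kN/m (0→w₀ over full span):
  θ_2 = -w₀(2x(L-x)(L-2x)(x+2L)+x²(L-x)²)/(120LEI) = -14·(2·2·(4-2)·(4-2·2)·(2+2·4)+2²·(4-2)²)/(120·4·10000) = -7/150000 rad
Load 3 — point force P=16 kN at a=8/5 m (b=L-a=12/5):
  θ_3 = Pa²(L-x)(2bL-(3b+a)(L-x))/(2L³EI)  [x>a] = 16·(8/5)²·(4-2)·(2·(12/5)·4-(3·(12/5)+(8/5))·(4-2))/(2·4³·10000) = 8/78125 rad
Load 4 — point force P=-8 kN at a=3 m (b=L-a=1):
  θ_4 = -Pb²x(2aL-(3a+b)x)/(2L³EI)  [x≤a] = -(-8)·1²·2·(2·3·4-(3·3+1)·2)/(2·4³·10000) = 1/20000 rad
Superposition: θ = Σ θ_i = 793/7500000 rad ≈ 0.000106 rad

θ(2) = 793/7500000 rad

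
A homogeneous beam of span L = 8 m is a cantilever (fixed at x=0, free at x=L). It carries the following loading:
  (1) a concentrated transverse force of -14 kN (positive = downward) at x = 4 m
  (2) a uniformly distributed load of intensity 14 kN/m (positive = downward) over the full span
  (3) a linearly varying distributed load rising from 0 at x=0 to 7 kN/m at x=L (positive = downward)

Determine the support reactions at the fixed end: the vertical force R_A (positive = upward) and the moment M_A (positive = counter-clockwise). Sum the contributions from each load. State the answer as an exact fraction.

Load 1 — point force P=-14 kN at a=4 m (b=L-a=4):
  R_A = P = (-14) = -14 kN
  M_A = Pa = (-14)·4 = -56 kN·m
Load 2 — uniform load w=14 kN/m over full span:
  R_A = wL = 14·8 = 112 kN
  M_A = wL²/2 = 14·8²/2 = 448 kN·m
Load 3 — triangular load w₀=7 kN/m (0→w₀ over full span):
  R_A = w₀L/2 = 7·8/2 = 28 kN
  M_A = w₀L²/3 = 7·8²/3 = 448/3 kN·m
Superposition: R_A = 126 kN, M_A = 1624/3 kN·m

R_A = 126 kN, M_A = 1624/3 kN·m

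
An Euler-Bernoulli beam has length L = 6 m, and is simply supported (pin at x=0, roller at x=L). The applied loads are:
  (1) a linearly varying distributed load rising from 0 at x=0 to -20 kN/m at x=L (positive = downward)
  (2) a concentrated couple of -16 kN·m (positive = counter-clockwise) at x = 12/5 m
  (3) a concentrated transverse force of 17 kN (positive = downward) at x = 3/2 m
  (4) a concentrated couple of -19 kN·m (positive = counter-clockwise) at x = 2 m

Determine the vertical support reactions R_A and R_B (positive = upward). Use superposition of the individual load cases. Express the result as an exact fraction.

R_A = -157/12 kN, R_B = -359/12 kN

Load 1 — triangular load w₀=-20 kN/m (0→w₀ over full span):
  R_A = w₀L/6 = (-20)·6/6 = -20 kN
  R_B = w₀L/3 = (-20)·6/3 = -40 kN
Load 2 — applied couple M₀=-16 kN·m at a=12/5 m (b=L-a=18/5):
  R_A = M₀/L = (-16)/6 = -8/3 kN
  R_B = -M₀/L = -(-16)/6 = 8/3 kN
Load 3 — point force P=17 kN at a=3/2 m (b=L-a=9/2):
  R_A = Pb/L = 17·(9/2)/6 = 51/4 kN
  R_B = Pa/L = 17·(3/2)/6 = 17/4 kN
Load 4 — applied couple M₀=-19 kN·m at a=2 m (b=L-a=4):
  R_A = M₀/L = (-19)/6 = -19/6 kN
  R_B = -M₀/L = -(-19)/6 = 19/6 kN
Superposition: R_A = -157/12 kN, R_B = -359/12 kN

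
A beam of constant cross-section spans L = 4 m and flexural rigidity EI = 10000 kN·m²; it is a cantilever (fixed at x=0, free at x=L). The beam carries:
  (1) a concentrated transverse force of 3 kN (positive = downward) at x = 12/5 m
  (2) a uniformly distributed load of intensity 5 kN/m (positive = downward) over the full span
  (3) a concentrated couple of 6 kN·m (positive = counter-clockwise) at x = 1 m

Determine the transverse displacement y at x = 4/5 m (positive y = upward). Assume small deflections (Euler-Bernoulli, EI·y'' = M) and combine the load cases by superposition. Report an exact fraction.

y(4/5) = -53/46875 m

Load 1 — point force P=3 kN at a=12/5 m (b=L-a=8/5):
  y_1 = -Px²(3a-x)/(6EI)  [x≤a] = -3·(4/5)²·(3·(12/5)-(4/5))/(6·10000) = -16/78125 m
Load 2 — uniform load w=5 kN/m over full span:
  y_2 = -wx²(x²-4Lx+6L²)/(24EI) = -5·(4/5)²·((4/5)²-4·4·(4/5)+6·4²)/(24·10000) = -262/234375 m
Load 3 — applied couple M₀=6 kN·m at a=1 m (b=L-a=3):
  y_3 = M₀x²/(2EI)  [x≤a] = 6·(4/5)²/(2·10000) = 3/15625 m
Superposition: y = Σ y_i = -53/46875 m ≈ -0.001131 m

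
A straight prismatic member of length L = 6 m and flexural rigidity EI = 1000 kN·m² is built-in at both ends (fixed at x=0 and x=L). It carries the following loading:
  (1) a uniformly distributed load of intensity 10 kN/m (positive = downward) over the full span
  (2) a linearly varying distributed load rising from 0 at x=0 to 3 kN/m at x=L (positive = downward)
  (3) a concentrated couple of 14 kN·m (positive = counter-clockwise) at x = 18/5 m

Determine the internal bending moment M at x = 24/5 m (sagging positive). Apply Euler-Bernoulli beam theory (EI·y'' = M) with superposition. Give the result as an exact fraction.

Load 1 — uniform load w=10 kN/m over full span:
  M_1 = wLx/2 - wL²/12 - wx²/2 = 10·6·(24/5)/2 - 10·6²/12 - 10·(24/5)²/2 = -6/5 kN·m
Load 2 — triangular load w₀=3 kN/m (0→w₀ over full span):
  M_2 = 3w₀Lx/20 - w₀L²/30 - w₀x³/(6L) = 3·3·6·(24/5)/20 - 3·6²/30 - 3·(24/5)³/(6·6) = 18/125 kN·m
Load 3 — applied couple M₀=14 kN·m at a=18/5 m (b=L-a=12/5):
  M_3 = R_Ax - M_A - M₀  [x>a] with R_A=84/25, M_A=112/25 = (84/25)·(24/5) - (112/25) - 14 = -294/125 kN·m
Superposition: M = Σ M_i = -426/125 kN·m ≈ -3.408000 kN·m

M(24/5) = -426/125 kN·m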